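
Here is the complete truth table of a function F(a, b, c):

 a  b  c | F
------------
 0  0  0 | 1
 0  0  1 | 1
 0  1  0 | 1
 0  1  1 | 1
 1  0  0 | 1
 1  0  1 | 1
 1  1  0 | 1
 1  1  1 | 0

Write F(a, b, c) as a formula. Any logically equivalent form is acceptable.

The output is 0 only when every input is 1 — NAND of all inputs.

F(a, b, c) = not ((a and b) and c)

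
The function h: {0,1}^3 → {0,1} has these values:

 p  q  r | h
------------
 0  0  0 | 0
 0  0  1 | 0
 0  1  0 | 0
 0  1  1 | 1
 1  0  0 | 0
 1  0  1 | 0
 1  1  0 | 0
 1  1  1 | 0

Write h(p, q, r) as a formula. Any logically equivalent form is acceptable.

h(p, q, r) = (NOT p AND q) AND r

Only row (0,1,1) gives 1. That row's minterm ¬p·q·r is h directly.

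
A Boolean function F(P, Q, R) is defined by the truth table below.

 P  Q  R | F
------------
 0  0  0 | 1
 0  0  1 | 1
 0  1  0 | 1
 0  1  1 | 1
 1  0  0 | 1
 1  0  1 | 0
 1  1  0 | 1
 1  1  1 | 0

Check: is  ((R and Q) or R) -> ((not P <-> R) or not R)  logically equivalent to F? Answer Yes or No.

Evaluate ((R and Q) or R) -> ((not P <-> R) or not R) on each row and compare to F:
  P=0, Q=0, R=0: formula gives 1, F = 1 ✓
  P=0, Q=0, R=1: formula gives 1, F = 1 ✓
  P=0, Q=1, R=0: formula gives 1, F = 1 ✓
  P=0, Q=1, R=1: formula gives 1, F = 1 ✓
  P=1, Q=0, R=0: formula gives 1, F = 1 ✓
  … (the remaining 3 rows also agree.)
Every row agrees, so the formula is equivalent.

Yes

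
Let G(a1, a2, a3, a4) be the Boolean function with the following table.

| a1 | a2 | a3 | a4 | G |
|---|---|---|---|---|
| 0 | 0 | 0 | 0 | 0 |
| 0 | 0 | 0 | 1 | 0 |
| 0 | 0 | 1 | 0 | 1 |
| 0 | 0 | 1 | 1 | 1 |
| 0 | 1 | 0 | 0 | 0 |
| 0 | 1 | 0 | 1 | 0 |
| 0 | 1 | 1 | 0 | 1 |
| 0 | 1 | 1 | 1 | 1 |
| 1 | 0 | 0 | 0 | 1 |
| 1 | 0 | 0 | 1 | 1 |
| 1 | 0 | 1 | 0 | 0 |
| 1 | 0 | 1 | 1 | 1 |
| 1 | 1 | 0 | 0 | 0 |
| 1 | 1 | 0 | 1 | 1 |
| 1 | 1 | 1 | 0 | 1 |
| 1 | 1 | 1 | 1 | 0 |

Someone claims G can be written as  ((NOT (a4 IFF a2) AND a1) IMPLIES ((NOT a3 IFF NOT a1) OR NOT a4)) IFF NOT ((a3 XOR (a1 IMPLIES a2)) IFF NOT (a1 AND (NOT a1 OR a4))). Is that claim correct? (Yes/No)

Yes

Evaluate ((NOT (a4 IFF a2) AND a1) IMPLIES ((NOT a3 IFF NOT a1) OR NOT a4)) IFF NOT ((a3 XOR (a1 IMPLIES a2)) IFF NOT (a1 AND (NOT a1 OR a4))) on each row and compare to G:
  a1=0, a2=0, a3=0, a4=0: formula gives 0, G = 0 ✓
  a1=0, a2=0, a3=0, a4=1: formula gives 0, G = 0 ✓
  a1=0, a2=0, a3=1, a4=0: formula gives 1, G = 1 ✓
  a1=0, a2=0, a3=1, a4=1: formula gives 1, G = 1 ✓
  … (the remaining 12 rows also agree.)
No disagreement on any input; they are logically equivalent.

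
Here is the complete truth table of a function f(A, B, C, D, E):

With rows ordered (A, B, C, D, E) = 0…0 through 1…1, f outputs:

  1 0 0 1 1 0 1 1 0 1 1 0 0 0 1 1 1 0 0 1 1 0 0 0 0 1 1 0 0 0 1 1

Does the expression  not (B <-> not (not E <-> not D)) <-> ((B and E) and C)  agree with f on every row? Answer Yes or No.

Check the formula against f row by row:
  A=0, B=0, C=0, D=0, E=0: formula gives 1, f = 1 ✓
  A=0, B=0, C=0, D=0, E=1: formula gives 0, f = 0 ✓
  A=0, B=0, C=0, D=1, E=0: formula gives 0, f = 0 ✓
  A=0, B=0, C=0, D=1, E=1: formula gives 1, f = 1 ✓
  …
  A=0, B=0, C=1, D=1, E=0: formula gives 0, but f = 1 ✗
Row (0,0,1,1,0) is a counterexample, so the formula is not equivalent to f.

No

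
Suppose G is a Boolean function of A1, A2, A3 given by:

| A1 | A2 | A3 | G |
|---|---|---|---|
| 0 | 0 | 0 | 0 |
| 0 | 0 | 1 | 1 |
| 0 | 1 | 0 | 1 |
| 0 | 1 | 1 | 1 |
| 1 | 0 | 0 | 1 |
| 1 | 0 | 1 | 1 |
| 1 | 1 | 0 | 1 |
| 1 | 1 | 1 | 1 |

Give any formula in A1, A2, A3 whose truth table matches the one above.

G(A1, A2, A3) = (A1 or A2) or A3

The output is 1 whenever at least one input is 1 — the OR of all inputs.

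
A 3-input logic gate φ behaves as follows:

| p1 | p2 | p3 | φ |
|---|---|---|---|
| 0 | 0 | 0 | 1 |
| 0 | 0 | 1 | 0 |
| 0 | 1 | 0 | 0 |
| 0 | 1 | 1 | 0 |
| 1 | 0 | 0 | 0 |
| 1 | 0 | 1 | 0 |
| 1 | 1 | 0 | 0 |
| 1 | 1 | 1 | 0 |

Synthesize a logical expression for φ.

φ(p1, p2, p3) = ¬((p1 ∨ p2) ∨ p3)

The output is 1 only when every input is 0 — NOR of all inputs.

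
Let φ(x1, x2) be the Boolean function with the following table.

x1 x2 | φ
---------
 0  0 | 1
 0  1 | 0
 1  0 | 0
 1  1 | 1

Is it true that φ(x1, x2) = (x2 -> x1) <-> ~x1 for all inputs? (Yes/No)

No

Check the formula against φ row by row:
  x1=0, x2=0: formula gives 1, φ = 1 ✓
  x1=0, x2=1: formula gives 0, φ = 0 ✓
  x1=1, x2=0: formula gives 0, φ = 0 ✓
  x1=1, x2=1: formula gives 0, but φ = 1 ✗
Since they disagree at (1,1), the expression is not a correct formula for φ.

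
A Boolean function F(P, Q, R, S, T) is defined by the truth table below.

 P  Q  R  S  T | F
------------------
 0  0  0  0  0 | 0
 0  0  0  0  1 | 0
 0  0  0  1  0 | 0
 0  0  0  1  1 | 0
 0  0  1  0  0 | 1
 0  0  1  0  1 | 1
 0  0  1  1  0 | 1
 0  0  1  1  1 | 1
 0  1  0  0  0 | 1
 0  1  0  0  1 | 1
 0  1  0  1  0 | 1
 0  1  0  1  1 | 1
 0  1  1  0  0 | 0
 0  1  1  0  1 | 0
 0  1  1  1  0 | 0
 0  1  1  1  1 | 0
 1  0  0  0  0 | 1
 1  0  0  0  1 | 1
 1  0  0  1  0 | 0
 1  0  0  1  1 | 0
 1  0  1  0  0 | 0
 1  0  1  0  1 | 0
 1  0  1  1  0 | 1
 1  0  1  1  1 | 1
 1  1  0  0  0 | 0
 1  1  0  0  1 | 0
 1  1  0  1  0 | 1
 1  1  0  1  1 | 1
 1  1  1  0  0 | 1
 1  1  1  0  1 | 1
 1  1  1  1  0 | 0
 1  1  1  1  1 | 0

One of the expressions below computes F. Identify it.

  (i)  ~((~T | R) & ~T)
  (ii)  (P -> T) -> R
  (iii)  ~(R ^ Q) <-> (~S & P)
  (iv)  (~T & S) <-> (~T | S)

(i) disagrees with F on (0,0,0,0,1) (formula → 1, table → 0); rule it out.
(ii) disagrees with F on (0,1,0,0,0) (formula → 0, table → 1); rule it out.
(iv) disagrees with F on (0,0,0,0,1) (formula → 1, table → 0); rule it out.
(iii) is the remaining candidate, and it agrees with F on all 32 inputs.

iii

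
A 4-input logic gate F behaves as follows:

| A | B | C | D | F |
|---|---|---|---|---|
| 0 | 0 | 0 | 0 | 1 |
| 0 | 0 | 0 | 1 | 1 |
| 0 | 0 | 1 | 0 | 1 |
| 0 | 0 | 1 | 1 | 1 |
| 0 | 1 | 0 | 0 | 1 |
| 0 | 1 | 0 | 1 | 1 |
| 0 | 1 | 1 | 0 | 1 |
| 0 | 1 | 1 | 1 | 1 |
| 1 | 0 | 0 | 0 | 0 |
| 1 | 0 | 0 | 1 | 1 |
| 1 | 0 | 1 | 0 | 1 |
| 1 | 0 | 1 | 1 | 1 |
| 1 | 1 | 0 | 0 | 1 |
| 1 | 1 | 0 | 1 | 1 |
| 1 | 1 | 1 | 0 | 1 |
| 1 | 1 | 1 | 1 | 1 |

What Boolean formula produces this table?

F(A, B, C, D) = NOT (((A AND NOT B) AND NOT C) AND NOT D)

Only row (1,0,0,0) gives 0. So F is 1 everywhere except there — the complement of the minterm A·¬B·¬C·¬D.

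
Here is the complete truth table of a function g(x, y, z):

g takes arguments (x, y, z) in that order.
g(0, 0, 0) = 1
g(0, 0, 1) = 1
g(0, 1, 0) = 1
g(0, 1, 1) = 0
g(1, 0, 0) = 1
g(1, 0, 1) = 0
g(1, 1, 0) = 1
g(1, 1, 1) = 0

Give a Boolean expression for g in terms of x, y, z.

g(x, y, z) = ¬((((¬x ∧ y) ∧ z) ∨ ((x ∧ ¬y) ∧ z)) ∨ ((x ∧ y) ∧ z))

There are just 3 zero rows: (0,1,1), (1,0,1), (1,1,1). Their minterms are ¬x·y·z, x·¬y·z, x·y·z; the OR of those covers precisely the 0-outputs, and negating it yields g.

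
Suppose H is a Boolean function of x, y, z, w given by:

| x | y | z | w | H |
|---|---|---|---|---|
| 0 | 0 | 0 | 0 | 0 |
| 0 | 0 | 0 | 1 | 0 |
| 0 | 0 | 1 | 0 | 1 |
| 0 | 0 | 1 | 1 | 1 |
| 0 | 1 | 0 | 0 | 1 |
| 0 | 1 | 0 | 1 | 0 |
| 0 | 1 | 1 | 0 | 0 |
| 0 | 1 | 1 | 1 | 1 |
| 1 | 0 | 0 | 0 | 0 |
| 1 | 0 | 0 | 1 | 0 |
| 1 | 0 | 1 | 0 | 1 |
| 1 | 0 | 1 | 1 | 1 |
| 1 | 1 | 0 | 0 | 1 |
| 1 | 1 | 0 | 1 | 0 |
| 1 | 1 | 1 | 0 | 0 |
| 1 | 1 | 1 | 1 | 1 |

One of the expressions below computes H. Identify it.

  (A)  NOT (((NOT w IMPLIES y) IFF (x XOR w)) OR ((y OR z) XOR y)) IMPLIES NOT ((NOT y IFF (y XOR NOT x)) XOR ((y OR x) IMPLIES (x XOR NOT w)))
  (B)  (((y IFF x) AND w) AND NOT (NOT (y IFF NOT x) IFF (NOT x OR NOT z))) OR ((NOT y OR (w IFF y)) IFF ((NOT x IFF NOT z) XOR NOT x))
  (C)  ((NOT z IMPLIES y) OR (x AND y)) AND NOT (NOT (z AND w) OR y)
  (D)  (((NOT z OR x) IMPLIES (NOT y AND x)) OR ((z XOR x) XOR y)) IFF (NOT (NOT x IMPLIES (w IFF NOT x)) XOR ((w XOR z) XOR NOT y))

B

(A) disagrees with H on (0,0,0,0) (formula → 1, table → 0); rule it out.
(C) disagrees with H on (0,0,1,0) (formula → 0, table → 1); rule it out.
(D) disagrees with H on (0,0,0,0) (formula → 1, table → 0); rule it out.
Only (B) survives; checking it on all 16 rows confirms it matches H.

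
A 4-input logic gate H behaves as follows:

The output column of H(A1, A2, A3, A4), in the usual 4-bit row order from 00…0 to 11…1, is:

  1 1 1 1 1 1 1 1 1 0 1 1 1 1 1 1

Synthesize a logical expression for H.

H(A1, A2, A3, A4) = NOT (((A1 AND NOT A2) AND NOT A3) AND A4)

H is 0 on exactly one input, (1,0,0,1), whose minterm is A1·¬A2·¬A3·A4. So H is the negation of that single conjunction.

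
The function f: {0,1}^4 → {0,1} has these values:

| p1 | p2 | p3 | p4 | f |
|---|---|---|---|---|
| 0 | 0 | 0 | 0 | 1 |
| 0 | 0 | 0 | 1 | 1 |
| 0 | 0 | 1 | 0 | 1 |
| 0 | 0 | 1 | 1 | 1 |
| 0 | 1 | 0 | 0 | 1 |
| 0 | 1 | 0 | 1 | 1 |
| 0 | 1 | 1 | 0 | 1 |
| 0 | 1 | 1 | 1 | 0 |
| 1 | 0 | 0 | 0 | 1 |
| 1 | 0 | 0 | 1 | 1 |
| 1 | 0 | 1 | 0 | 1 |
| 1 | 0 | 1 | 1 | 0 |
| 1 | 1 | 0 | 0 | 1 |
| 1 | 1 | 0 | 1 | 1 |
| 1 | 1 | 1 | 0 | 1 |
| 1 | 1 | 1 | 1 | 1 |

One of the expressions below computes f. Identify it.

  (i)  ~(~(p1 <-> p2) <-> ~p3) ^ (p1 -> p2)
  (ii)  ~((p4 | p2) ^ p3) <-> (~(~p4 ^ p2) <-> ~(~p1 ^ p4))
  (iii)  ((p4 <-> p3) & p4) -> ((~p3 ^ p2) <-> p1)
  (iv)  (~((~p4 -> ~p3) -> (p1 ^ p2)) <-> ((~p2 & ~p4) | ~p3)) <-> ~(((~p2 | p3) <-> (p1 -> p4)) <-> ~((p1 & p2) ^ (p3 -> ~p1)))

iii

(i) disagrees with f on (0,0,0,0) (formula → 0, table → 1); rule it out.
(ii) disagrees with f on (0,0,0,1) (formula → 0, table → 1); rule it out.
(iv) disagrees with f on (0,0,1,0) (formula → 0, table → 1); rule it out.
(iii) is the remaining candidate, and it agrees with f on all 16 inputs.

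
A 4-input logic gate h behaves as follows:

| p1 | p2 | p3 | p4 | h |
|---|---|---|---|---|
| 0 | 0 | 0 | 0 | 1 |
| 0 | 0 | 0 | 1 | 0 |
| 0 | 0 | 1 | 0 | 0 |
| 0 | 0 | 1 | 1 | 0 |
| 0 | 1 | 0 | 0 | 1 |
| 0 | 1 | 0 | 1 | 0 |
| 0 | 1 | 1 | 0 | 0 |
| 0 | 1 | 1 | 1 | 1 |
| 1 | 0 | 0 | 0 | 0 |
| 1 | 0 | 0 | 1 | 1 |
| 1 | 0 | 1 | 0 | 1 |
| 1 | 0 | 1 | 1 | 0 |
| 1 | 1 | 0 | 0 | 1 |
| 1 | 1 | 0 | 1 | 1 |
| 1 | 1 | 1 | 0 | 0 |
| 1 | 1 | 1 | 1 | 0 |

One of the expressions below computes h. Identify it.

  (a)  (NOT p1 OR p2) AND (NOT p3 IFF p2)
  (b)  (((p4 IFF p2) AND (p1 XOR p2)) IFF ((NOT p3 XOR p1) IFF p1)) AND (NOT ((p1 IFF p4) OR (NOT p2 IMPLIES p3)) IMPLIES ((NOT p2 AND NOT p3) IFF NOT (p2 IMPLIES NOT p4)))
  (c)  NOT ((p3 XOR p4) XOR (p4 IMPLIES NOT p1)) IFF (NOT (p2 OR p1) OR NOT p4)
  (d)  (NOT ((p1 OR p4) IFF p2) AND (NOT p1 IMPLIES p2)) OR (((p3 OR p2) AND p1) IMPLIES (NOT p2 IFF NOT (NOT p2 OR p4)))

b

(a) disagrees with h on (0,0,0,0) (formula → 0, table → 1); rule it out.
(c) disagrees with h on (0,0,0,0) (formula → 0, table → 1); rule it out.
(d) disagrees with h on (0,0,0,1) (formula → 1, table → 0); rule it out.
Only (b) survives; checking it on all 16 rows confirms it matches h.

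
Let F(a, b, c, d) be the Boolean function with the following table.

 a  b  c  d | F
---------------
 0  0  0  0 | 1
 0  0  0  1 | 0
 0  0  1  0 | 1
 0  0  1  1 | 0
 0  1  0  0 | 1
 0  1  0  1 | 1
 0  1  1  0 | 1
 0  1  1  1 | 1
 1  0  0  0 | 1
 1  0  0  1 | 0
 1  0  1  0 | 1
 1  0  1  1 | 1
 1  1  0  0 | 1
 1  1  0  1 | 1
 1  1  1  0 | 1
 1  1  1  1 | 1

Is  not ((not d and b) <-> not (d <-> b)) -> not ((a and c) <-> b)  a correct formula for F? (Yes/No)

Check the formula against F row by row:
  a=0, b=0, c=0, d=0: formula gives 1, F = 1 ✓
  a=0, b=0, c=0, d=1: formula gives 0, F = 0 ✓
  a=0, b=0, c=1, d=0: formula gives 1, F = 1 ✓
  a=0, b=0, c=1, d=1: formula gives 0, F = 0 ✓
  … (the remaining 12 rows also agree.)
All 16 rows match — the expression computes F exactly.

Yes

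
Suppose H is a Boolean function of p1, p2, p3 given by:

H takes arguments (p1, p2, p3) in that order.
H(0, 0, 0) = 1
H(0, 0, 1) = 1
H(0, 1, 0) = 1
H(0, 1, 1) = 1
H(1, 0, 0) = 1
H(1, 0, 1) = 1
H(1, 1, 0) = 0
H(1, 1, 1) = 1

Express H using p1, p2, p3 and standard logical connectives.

H(p1, p2, p3) = NOT ((p1 AND p2) AND NOT p3)

Only row (1,1,0) gives 0. So H is 1 everywhere except there — the complement of the minterm p1·p2·¬p3.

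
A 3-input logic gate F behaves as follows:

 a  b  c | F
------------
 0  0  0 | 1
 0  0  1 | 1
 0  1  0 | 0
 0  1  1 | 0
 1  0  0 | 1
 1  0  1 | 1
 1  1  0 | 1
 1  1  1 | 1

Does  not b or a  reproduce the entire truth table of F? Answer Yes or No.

Yes

Check the formula against F row by row:
  a=0, b=0, c=0: formula gives 1, F = 1 ✓
  a=0, b=0, c=1: formula gives 1, F = 1 ✓
  a=0, b=1, c=0: formula gives 0, F = 0 ✓
  a=0, b=1, c=1: formula gives 0, F = 0 ✓
  a=1, b=0, c=0: formula gives 1, F = 1 ✓
  … (the remaining 3 rows also agree.)
No disagreement on any input; they are logically equivalent.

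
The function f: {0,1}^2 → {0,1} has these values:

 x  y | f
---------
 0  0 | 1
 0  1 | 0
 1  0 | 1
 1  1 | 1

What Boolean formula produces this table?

f(x, y) = ~(~x & y)

f is 0 on exactly one input, (0,1), whose minterm is ¬x·y. So f is the negation of that single conjunction.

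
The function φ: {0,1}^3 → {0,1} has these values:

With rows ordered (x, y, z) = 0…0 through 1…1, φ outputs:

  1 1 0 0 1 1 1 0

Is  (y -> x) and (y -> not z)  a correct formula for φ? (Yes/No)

Evaluate (y -> x) and (y -> not z) on each row and compare to φ:
  x=0, y=0, z=0: formula gives 1, φ = 1 ✓
  x=0, y=0, z=1: formula gives 1, φ = 1 ✓
  x=0, y=1, z=0: formula gives 0, φ = 0 ✓
  x=0, y=1, z=1: formula gives 0, φ = 0 ✓
  x=1, y=0, z=0: formula gives 1, φ = 1 ✓
  …and likewise for the remaining 3 rows.
Every row agrees, so the formula is equivalent.

Yes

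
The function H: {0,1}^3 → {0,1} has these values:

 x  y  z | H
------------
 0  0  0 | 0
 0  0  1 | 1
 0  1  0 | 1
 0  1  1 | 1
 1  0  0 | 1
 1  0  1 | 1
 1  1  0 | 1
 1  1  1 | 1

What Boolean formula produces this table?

H(x, y, z) = (x + y) + z

The output is 1 whenever at least one input is 1 — the OR of all inputs.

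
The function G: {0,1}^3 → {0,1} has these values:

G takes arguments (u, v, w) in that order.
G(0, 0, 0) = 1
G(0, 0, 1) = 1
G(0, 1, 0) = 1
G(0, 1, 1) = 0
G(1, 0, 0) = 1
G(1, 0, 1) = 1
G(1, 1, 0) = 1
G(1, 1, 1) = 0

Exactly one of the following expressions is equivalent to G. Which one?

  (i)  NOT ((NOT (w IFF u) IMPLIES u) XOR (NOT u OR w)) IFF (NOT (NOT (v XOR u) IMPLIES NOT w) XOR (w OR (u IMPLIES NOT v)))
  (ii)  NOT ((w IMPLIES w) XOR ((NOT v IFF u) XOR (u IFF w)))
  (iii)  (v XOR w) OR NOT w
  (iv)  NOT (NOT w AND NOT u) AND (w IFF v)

(i): at (1,0,0) it gives 0, but G = 1 — eliminated.
(ii): at (0,0,1) it gives 0, but G = 1 — eliminated.
(iv): at (0,0,0) it gives 0, but G = 1 — eliminated.
Only (iii) survives; checking it on all 8 rows confirms it matches G.

iii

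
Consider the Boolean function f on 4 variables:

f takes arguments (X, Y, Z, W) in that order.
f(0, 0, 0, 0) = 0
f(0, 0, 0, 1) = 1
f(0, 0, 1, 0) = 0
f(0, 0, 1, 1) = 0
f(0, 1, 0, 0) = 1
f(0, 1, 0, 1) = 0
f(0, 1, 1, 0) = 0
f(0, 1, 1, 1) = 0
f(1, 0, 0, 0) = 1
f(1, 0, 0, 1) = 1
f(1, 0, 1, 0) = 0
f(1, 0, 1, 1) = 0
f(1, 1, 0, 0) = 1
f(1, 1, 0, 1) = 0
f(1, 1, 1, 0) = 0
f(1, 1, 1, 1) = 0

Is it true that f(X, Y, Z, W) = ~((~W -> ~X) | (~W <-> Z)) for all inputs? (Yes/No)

Test each input against both f and the formula:
  X=0, Y=0, Z=0, W=0: formula gives 0, f = 0 ✓
  X=0, Y=0, Z=0, W=1: formula gives 0, but f = 1 ✗
Since they disagree at (0,0,0,1), the expression is not a correct formula for f.

No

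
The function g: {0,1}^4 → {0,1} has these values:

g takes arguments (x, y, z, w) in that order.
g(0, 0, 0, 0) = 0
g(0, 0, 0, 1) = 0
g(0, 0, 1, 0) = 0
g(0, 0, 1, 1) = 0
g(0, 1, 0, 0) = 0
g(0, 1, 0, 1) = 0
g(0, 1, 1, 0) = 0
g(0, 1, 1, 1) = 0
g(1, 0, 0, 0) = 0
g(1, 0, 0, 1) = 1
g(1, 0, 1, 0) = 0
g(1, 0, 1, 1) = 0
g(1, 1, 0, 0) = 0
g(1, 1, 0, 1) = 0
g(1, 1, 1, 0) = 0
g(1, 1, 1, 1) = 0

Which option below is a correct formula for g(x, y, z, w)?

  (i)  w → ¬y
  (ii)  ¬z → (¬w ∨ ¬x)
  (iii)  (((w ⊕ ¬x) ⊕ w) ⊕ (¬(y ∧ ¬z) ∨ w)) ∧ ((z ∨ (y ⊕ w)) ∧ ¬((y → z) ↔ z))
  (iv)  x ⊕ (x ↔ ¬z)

iii

(i) disagrees with g on (0,0,0,0) (formula → 1, table → 0); rule it out.
(ii) disagrees with g on (0,0,0,0) (formula → 1, table → 0); rule it out.
(iv) disagrees with g on (0,0,1,0) (formula → 1, table → 0); rule it out.
Only (iii) survives; checking it on all 16 rows confirms it matches g.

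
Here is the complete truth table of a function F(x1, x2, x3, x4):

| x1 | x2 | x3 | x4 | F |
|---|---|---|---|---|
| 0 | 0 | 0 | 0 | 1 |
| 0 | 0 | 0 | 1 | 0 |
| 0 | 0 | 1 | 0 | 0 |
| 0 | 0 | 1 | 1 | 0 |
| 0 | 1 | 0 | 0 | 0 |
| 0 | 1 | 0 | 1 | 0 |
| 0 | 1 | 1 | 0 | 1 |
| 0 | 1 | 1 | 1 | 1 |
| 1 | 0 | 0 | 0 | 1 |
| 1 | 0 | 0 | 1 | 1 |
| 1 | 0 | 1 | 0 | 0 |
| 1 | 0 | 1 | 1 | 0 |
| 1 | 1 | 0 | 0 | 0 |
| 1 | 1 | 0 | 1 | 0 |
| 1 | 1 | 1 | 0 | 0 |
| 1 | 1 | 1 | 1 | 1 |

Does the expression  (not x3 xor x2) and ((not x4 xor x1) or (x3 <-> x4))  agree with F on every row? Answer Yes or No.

Yes

Test each input against both F and the formula:
  x1=0, x2=0, x3=0, x4=0: formula gives 1, F = 1 ✓
  x1=0, x2=0, x3=0, x4=1: formula gives 0, F = 0 ✓
  x1=0, x2=0, x3=1, x4=0: formula gives 0, F = 0 ✓
  x1=0, x2=0, x3=1, x4=1: formula gives 0, F = 0 ✓
  …and likewise for the remaining 12 rows.
All 16 rows match — the expression computes F exactly.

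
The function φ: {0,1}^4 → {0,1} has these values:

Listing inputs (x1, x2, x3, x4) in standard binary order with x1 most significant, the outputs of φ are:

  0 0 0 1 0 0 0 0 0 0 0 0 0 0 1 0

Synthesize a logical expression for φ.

φ(x1, x2, x3, x4) = (((x1' · x2') · x3) · x4) + (((x1 · x2) · x3) · x4')

The 1-rows are (0,0,1,1), (1,1,1,0). Each contributes one minterm — ¬x1·¬x2·x3·x4; x1·x2·x3·¬x4 — and their disjunction is a sum-of-products form of φ.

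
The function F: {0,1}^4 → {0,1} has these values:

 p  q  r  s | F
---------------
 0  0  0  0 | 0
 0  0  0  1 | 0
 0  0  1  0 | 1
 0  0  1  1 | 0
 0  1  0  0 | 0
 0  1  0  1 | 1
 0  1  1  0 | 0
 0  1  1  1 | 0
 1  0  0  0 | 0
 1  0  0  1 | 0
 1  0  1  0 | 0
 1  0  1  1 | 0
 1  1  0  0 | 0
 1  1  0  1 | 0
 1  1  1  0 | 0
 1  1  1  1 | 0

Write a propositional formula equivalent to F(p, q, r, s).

F(p, q, r, s) = (((p' · q') · r) · s') + (((p' · q) · r') · s)

Collect the rows where F=1 — (0,0,1,0), (0,1,0,1) — and write one minterm per row: ¬p·¬q·r·¬s, ¬p·q·¬r·s. Their union (logical OR) reproduces the table exactly.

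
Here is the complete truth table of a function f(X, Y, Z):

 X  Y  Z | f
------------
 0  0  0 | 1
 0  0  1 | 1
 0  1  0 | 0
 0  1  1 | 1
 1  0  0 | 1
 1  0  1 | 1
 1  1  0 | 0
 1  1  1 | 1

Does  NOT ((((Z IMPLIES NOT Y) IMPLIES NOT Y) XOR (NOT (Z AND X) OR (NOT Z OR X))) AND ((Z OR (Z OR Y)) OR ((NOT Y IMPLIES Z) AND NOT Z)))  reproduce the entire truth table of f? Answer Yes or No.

Test each input against both f and the formula:
  X=0, Y=0, Z=0: formula gives 1, f = 1 ✓
  X=0, Y=0, Z=1: formula gives 1, f = 1 ✓
  X=0, Y=1, Z=0: formula gives 0, f = 0 ✓
  X=0, Y=1, Z=1: formula gives 1, f = 1 ✓
  X=1, Y=0, Z=0: formula gives 1, f = 1 ✓
  … (the remaining 3 rows also agree.)
No disagreement on any input; they are logically equivalent.

Yes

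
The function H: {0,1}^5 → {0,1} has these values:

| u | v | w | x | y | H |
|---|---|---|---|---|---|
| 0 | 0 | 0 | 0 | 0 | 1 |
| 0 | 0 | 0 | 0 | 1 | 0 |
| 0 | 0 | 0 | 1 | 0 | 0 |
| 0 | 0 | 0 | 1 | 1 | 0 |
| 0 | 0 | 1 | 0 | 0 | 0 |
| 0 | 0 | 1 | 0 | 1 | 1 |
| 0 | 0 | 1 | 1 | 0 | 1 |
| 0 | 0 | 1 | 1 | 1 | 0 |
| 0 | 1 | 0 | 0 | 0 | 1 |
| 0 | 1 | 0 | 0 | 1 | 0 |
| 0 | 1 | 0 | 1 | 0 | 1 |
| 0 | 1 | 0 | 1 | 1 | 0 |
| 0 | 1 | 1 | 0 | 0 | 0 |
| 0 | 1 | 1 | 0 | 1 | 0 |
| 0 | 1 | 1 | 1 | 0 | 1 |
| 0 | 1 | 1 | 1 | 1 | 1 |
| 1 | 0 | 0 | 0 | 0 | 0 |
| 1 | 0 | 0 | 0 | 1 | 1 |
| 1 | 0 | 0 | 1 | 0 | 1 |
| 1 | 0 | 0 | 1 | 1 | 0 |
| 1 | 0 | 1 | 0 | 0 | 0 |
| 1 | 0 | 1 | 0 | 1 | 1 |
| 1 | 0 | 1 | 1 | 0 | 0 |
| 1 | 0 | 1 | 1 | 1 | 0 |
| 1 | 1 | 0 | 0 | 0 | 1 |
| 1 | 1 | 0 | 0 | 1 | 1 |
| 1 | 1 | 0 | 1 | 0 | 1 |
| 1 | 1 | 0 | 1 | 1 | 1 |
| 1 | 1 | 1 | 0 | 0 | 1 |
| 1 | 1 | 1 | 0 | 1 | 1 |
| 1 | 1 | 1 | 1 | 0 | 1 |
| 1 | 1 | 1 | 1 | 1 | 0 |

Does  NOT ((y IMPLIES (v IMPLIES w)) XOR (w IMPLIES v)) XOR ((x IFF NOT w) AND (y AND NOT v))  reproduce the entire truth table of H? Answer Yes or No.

Check the formula against H row by row:
  u=0, v=0, w=0, x=0, y=0: formula gives 1, H = 1 ✓
  u=0, v=0, w=0, x=0, y=1: formula gives 1, but H = 0 ✗
Row (0,0,0,0,1) is a counterexample, so the formula is not equivalent to H.

No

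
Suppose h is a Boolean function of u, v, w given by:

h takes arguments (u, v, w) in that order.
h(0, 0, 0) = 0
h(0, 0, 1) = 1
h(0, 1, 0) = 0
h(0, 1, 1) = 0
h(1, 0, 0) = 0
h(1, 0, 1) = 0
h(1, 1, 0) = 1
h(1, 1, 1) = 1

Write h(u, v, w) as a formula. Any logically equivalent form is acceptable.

h(u, v, w) = (((not u and not v) and w) or ((u and v) and not w)) or ((u and v) and w)

The 1-rows are (0,0,1), (1,1,0), (1,1,1). Each contributes one minterm — ¬u·¬v·w; u·v·¬w; u·v·w — and their disjunction is a sum-of-products form of h.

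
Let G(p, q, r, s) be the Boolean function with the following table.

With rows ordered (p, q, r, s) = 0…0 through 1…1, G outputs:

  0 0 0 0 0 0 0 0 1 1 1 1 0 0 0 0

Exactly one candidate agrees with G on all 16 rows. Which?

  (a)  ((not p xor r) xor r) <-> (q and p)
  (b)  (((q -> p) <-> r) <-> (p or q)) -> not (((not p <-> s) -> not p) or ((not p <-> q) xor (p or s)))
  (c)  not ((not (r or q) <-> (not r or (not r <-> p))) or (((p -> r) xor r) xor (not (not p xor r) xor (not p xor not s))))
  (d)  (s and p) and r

(b) disagrees with G on (0,0,1,0) (formula → 1, table → 0); rule it out.
(c) disagrees with G on (0,0,1,1) (formula → 1, table → 0); rule it out.
(d) disagrees with G on (1,0,0,0) (formula → 0, table → 1); rule it out.
That leaves (a). Evaluating it on every row reproduces the table of G exactly.

a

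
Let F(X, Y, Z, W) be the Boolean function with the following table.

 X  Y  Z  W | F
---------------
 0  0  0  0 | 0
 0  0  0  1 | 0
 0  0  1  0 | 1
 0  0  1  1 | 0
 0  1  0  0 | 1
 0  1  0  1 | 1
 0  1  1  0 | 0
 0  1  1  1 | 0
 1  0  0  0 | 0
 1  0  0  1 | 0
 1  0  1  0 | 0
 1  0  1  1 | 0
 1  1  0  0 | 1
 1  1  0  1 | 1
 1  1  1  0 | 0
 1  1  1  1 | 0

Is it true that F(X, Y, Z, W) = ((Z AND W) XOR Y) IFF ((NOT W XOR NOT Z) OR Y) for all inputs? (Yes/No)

Check the formula against F row by row:
  X=0, Y=0, Z=0, W=0: formula gives 1, but F = 0 ✗
A single disagreement suffices: at (0,0,0,0) they differ, so the formula does not compute F.

No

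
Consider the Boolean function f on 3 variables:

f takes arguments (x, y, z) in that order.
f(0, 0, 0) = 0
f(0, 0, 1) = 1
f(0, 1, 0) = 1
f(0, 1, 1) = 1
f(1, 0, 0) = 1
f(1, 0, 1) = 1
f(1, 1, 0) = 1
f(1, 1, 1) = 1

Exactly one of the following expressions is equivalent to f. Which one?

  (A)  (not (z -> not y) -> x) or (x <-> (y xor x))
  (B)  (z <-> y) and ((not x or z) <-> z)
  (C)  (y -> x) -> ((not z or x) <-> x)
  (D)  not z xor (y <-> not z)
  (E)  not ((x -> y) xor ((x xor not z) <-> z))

C

(A): at (0,0,0) it gives 1, but f = 0 — eliminated.
(B): at (0,0,1) it gives 0, but f = 1 — eliminated.
(D): at (0,0,0) it gives 1, but f = 0 — eliminated.
(E): at (0,0,1) it gives 0, but f = 1 — eliminated.
That leaves (C). Evaluating it on every row reproduces the table of f exactly.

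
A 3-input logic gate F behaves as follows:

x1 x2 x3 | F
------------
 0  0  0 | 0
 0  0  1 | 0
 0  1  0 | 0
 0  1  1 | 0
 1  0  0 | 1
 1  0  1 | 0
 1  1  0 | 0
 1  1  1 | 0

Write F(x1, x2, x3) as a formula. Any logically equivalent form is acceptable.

F(x1, x2, x3) = (x1 & ~x2) & ~x3

F is 1 on exactly one input, (1,0,0), whose minterm is x1·¬x2·¬x3. So F is just that conjunction.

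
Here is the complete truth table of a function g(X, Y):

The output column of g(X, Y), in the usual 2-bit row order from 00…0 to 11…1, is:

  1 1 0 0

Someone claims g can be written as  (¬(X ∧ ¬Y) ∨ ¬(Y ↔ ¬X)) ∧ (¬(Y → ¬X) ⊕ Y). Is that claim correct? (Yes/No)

No

Test each input against both g and the formula:
  X=0, Y=0: formula gives 0, but g = 1 ✗
Since they disagree at (0,0), the expression is not a correct formula for g.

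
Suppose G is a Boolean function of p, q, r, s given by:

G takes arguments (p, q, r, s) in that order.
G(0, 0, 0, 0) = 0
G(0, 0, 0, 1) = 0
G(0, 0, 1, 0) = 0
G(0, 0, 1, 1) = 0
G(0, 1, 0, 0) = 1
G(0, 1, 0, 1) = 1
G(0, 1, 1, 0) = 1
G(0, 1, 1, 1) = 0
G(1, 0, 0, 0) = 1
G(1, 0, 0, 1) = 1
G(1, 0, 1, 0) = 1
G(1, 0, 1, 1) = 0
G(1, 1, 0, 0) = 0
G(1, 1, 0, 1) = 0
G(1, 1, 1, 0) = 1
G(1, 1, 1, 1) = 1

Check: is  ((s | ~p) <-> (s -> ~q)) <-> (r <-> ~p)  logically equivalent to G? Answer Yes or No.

Check the formula against G row by row:
  p=0, q=0, r=0, s=0: formula gives 0, G = 0 ✓
  p=0, q=0, r=0, s=1: formula gives 0, G = 0 ✓
  p=0, q=0, r=1, s=0: formula gives 1, but G = 0 ✗
Row (0,0,1,0) is a counterexample, so the formula is not equivalent to G.

No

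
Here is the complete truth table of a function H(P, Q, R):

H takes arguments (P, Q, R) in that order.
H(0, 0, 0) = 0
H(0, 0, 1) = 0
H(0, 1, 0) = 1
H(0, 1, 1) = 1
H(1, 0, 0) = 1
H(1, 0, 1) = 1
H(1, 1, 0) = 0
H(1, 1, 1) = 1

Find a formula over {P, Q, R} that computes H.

The 0-rows are (0,0,0), (0,0,1), (1,1,0). Take each as a conjunction (¬P·¬Q·¬R, ¬P·¬Q·R, P·Q·¬R), form their disjunction, and complement — that gives a formula that is 1 everywhere H is.

H(P, Q, R) = ((((P' · Q') · R') + ((P' · Q') · R)) + ((P · Q) · R'))'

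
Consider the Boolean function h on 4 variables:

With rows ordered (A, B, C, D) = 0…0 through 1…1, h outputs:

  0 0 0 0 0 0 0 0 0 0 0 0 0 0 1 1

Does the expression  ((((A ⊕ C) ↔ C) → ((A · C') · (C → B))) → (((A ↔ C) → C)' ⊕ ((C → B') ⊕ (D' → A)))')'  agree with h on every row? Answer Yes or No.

Yes

Evaluate ((((A ⊕ C) ↔ C) → ((A · C') · (C → B))) → (((A ↔ C) → C)' ⊕ ((C → B') ⊕ (D' → A)))')' on each row and compare to h:
  A=0, B=0, C=0, D=0: formula gives 0, h = 0 ✓
  A=0, B=0, C=0, D=1: formula gives 0, h = 0 ✓
  A=0, B=0, C=1, D=0: formula gives 0, h = 0 ✓
  A=0, B=0, C=1, D=1: formula gives 0, h = 0 ✓
  … (the remaining 12 rows also agree.)
No disagreement on any input; they are logically equivalent.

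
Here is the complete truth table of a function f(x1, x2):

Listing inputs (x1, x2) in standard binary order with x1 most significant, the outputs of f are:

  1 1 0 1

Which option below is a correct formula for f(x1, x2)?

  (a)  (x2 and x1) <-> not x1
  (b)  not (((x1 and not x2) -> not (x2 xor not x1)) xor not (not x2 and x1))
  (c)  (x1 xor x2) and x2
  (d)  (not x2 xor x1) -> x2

b

(a) fails at (0,0): the formula yields 0, f is 1.
(c) fails at (0,0): the formula yields 0, f is 1.
(d) fails at (0,0): the formula yields 0, f is 1.
(b) is the remaining candidate, and it agrees with f on all 4 inputs.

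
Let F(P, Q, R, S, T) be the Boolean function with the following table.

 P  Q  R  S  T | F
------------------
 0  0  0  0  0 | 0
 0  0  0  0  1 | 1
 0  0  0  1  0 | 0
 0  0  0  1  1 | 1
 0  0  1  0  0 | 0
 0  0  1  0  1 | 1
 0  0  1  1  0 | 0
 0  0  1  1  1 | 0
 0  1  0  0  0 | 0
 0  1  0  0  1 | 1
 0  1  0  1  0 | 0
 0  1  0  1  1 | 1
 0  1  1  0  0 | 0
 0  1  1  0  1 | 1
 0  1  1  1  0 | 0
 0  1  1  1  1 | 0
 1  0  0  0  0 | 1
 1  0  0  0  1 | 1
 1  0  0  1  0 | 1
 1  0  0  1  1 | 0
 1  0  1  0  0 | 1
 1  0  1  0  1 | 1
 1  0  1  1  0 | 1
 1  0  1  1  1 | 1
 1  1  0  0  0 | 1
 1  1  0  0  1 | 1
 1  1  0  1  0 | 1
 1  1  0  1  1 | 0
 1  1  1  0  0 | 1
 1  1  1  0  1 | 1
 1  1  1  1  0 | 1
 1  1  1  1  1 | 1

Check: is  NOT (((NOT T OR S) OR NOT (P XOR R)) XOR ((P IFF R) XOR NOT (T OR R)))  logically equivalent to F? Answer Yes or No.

Yes

Test each input against both F and the formula:
  P=0, Q=0, R=0, S=0, T=0: formula gives 0, F = 0 ✓
  P=0, Q=0, R=0, S=0, T=1: formula gives 1, F = 1 ✓
  P=0, Q=0, R=0, S=1, T=0: formula gives 0, F = 0 ✓
  P=0, Q=0, R=0, S=1, T=1: formula gives 1, F = 1 ✓
  … (the remaining 28 rows also agree.)
No disagreement on any input; they are logically equivalent.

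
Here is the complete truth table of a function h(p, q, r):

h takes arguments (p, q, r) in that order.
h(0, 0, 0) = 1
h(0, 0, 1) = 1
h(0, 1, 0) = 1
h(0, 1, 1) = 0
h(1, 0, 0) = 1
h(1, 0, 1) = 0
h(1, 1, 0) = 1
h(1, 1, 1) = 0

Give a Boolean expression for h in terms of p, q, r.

There are just 3 zero rows: (0,1,1), (1,0,1), (1,1,1). Their minterms are ¬p·q·r, p·¬q·r, p·q·r; the OR of those covers precisely the 0-outputs, and negating it yields h.

h(p, q, r) = NOT ((((NOT p AND q) AND r) OR ((p AND NOT q) AND r)) OR ((p AND q) AND r))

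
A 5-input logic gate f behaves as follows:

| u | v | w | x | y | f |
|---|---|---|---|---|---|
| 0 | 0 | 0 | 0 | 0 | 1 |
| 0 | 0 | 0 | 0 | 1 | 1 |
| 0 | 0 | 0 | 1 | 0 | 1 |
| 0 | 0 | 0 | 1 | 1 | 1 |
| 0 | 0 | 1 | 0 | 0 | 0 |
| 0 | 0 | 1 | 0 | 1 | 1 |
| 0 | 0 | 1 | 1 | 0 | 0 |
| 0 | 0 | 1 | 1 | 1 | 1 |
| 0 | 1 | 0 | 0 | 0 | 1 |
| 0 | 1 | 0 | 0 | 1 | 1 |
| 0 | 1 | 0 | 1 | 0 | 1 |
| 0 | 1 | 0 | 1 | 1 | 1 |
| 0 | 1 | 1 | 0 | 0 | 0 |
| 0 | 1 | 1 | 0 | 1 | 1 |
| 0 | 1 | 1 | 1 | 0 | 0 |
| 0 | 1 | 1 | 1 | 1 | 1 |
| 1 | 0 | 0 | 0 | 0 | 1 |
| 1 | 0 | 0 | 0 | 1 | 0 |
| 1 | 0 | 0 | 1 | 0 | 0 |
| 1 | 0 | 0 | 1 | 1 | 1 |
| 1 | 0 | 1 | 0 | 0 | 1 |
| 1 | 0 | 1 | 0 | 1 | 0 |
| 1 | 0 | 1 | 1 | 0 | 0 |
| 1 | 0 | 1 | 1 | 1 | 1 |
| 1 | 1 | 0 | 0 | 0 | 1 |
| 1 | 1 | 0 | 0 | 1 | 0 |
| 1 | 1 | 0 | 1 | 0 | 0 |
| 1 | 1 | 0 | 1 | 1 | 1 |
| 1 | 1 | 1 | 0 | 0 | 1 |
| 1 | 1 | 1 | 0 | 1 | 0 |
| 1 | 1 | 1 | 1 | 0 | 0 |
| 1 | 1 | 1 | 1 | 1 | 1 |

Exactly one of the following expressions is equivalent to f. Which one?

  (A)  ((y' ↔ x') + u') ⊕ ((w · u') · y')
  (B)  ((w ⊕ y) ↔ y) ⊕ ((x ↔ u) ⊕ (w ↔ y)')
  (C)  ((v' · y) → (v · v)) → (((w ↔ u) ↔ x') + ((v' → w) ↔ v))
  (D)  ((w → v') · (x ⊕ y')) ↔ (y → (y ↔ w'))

(B): at (0,0,0,0,0) it gives 0, but f = 1 — eliminated.
(C): at (0,0,1,1,0) it gives 1, but f = 0 — eliminated.
(D): at (0,0,0,0,1) it gives 0, but f = 1 — eliminated.
Only (A) survives; checking it on all 32 rows confirms it matches f.

A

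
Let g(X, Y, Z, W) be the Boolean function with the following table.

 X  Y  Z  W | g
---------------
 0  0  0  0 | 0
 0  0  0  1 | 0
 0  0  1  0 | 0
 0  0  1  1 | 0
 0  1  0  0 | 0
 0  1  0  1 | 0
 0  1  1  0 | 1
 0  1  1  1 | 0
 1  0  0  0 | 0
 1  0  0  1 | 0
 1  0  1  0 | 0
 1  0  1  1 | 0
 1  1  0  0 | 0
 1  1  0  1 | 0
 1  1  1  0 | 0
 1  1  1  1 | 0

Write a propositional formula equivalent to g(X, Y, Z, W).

g is 1 on exactly one input, (0,1,1,0), whose minterm is ¬X·Y·Z·¬W. So g is just that conjunction.

g(X, Y, Z, W) = ((NOT X AND Y) AND Z) AND NOT W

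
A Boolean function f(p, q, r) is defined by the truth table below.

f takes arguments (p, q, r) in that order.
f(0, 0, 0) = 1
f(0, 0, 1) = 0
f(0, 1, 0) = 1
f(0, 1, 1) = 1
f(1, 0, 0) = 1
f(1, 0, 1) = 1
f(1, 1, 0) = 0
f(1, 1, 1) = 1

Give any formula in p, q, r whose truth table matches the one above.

f is 0 on only 2 rows — (0,0,1), (1,1,0). Writing each as a minterm (¬p·¬q·r, p·q·¬r) and OR-ing them characterizes exactly where f=0, so f is the negation of that disjunction.

f(p, q, r) = NOT (((NOT p AND NOT q) AND r) OR ((p AND q) AND NOT r))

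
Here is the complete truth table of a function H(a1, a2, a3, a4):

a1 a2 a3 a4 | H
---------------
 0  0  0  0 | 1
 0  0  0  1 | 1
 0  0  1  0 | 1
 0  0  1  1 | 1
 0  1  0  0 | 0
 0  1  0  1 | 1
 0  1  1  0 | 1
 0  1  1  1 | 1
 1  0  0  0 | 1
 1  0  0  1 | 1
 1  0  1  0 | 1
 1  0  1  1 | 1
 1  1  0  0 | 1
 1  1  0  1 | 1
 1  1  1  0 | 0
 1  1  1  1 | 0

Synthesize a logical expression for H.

The 0-rows are (0,1,0,0), (1,1,1,0), (1,1,1,1). Take each as a conjunction (¬a1·a2·¬a3·¬a4, a1·a2·a3·¬a4, a1·a2·a3·a4), form their disjunction, and complement — that gives a formula that is 1 everywhere H is.

H(a1, a2, a3, a4) = ~(((((~a1 & a2) & ~a3) & ~a4) | (((a1 & a2) & a3) & ~a4)) | (((a1 & a2) & a3) & a4))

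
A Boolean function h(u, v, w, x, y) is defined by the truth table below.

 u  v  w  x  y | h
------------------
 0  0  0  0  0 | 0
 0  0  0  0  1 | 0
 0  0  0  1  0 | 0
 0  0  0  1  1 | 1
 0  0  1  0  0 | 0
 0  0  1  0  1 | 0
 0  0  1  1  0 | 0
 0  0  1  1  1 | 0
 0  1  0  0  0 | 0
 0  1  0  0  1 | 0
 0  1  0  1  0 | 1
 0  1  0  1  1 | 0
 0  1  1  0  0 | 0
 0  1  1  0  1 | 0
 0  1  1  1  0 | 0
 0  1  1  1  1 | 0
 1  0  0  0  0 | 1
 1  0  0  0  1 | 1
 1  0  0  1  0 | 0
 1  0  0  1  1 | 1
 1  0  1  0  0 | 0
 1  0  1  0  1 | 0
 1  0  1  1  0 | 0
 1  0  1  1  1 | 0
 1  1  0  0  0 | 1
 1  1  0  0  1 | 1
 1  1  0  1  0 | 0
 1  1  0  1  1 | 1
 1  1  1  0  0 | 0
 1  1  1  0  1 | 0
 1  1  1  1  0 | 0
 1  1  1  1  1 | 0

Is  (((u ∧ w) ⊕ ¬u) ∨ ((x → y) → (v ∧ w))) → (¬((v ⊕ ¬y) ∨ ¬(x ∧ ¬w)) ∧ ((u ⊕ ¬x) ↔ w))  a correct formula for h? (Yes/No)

Check the formula against h row by row:
  u=0, v=0, w=0, x=0, y=0: formula gives 0, h = 0 ✓
  u=0, v=0, w=0, x=0, y=1: formula gives 0, h = 0 ✓
  u=0, v=0, w=0, x=1, y=0: formula gives 0, h = 0 ✓
  u=0, v=0, w=0, x=1, y=1: formula gives 1, h = 1 ✓
  …and likewise for the remaining 28 rows.
No disagreement on any input; they are logically equivalent.

Yes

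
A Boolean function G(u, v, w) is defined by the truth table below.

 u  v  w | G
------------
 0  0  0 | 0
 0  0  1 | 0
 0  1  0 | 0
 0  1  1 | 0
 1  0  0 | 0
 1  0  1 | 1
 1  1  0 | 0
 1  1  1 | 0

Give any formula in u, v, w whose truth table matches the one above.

Only row (1,0,1) gives 1. That row's minterm u·¬v·w is G directly.

G(u, v, w) = (u · v') · w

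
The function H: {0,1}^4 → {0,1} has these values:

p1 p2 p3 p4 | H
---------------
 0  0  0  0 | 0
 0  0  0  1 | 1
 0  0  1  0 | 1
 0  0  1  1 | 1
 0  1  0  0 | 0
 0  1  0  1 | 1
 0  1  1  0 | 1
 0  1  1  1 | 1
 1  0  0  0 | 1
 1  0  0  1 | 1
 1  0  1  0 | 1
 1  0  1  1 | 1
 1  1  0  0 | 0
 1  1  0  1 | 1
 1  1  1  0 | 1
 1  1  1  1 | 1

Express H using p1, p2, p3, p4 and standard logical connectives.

H(p1, p2, p3, p4) = ~(((((~p1 & ~p2) & ~p3) & ~p4) | (((~p1 & p2) & ~p3) & ~p4)) | (((p1 & p2) & ~p3) & ~p4))

There are just 3 zero rows: (0,0,0,0), (0,1,0,0), (1,1,0,0). Their minterms are ¬p1·¬p2·¬p3·¬p4, ¬p1·p2·¬p3·¬p4, p1·p2·¬p3·¬p4; the OR of those covers precisely the 0-outputs, and negating it yields H.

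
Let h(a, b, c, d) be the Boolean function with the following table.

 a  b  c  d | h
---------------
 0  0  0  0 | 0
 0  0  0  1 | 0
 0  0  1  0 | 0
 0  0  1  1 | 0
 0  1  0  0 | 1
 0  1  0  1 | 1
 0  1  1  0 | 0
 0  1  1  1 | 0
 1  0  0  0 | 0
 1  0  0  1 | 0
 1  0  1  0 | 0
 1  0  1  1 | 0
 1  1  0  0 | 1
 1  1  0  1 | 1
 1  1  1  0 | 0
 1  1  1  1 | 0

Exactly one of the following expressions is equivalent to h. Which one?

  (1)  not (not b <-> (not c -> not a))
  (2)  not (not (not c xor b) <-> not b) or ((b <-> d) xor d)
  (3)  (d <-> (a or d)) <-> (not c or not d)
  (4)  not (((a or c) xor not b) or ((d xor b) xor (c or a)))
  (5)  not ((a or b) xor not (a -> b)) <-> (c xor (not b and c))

5

(1) fails at (0,1,1,0): the formula yields 1, h is 0.
(2) fails at (0,0,0,0): the formula yields 1, h is 0.
(3) fails at (0,0,0,0): the formula yields 1, h is 0.
(4) fails at (0,0,1,1): the formula yields 1, h is 0.
That leaves (5). Evaluating it on every row reproduces the table of h exactly.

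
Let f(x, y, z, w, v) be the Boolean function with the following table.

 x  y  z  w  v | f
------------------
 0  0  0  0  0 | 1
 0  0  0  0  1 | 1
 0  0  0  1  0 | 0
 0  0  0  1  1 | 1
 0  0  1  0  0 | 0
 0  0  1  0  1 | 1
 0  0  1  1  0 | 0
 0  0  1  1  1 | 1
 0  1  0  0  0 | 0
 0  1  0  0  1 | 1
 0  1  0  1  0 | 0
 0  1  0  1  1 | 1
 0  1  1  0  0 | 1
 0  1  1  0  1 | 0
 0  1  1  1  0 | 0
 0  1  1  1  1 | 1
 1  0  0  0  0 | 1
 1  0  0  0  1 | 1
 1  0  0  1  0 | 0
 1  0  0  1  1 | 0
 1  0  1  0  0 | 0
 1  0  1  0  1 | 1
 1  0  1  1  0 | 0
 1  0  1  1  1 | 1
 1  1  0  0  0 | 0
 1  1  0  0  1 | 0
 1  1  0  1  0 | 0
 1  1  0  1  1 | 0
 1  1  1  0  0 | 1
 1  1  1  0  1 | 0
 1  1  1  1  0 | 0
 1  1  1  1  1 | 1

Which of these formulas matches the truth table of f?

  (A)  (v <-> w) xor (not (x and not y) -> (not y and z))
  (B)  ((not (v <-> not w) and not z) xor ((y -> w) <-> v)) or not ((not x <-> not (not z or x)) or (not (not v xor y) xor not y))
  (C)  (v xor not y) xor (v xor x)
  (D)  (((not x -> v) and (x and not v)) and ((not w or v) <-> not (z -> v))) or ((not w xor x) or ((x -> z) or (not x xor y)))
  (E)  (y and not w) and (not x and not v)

B

(A) fails at (0,0,0,0,1): the formula yields 0, f is 1.
(C) fails at (0,0,0,1,0): the formula yields 1, f is 0.
(D) fails at (0,0,0,1,0): the formula yields 1, f is 0.
(E) fails at (0,0,0,0,0): the formula yields 0, f is 1.
Only (B) survives; checking it on all 32 rows confirms it matches f.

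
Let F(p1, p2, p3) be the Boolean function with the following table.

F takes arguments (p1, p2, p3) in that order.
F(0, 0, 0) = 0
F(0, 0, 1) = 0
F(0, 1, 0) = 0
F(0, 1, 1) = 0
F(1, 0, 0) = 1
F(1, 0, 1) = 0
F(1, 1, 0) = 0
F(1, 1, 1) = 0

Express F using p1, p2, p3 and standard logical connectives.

F is 1 on exactly one input, (1,0,0), whose minterm is p1·¬p2·¬p3. So F is just that conjunction.

F(p1, p2, p3) = (p1 & ~p2) & ~p3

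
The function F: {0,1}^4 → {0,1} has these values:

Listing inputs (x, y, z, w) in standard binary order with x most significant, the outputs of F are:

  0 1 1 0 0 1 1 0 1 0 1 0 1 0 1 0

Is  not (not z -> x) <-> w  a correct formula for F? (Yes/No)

Yes

Test each input against both F and the formula:
  x=0, y=0, z=0, w=0: formula gives 0, F = 0 ✓
  x=0, y=0, z=0, w=1: formula gives 1, F = 1 ✓
  x=0, y=0, z=1, w=0: formula gives 1, F = 1 ✓
  x=0, y=0, z=1, w=1: formula gives 0, F = 0 ✓
  … (the remaining 12 rows also agree.)
No disagreement on any input; they are logically equivalent.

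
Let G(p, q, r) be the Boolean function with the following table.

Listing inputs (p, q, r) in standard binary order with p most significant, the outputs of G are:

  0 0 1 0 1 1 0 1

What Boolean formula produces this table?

Collect the rows where G=1 — (0,1,0), (1,0,0), (1,0,1), (1,1,1) — and write one minterm per row: ¬p·q·¬r, p·¬q·¬r, p·¬q·r, p·q·r. Their union (logical OR) reproduces the table exactly.

G(p, q, r) = ((((not p and q) and not r) or ((p and not q) and not r)) or ((p and not q) and r)) or ((p and q) and r)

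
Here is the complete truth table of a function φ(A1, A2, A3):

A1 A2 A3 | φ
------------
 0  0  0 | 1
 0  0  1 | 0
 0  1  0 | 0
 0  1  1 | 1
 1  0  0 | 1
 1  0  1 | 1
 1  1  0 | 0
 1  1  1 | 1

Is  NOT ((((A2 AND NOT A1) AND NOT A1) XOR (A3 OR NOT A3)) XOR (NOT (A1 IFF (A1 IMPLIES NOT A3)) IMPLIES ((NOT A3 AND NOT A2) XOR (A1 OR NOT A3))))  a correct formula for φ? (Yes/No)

No

Check the formula against φ row by row:
  A1=0, A2=0, A3=0: formula gives 0, but φ = 1 ✗
Since they disagree at (0,0,0), the expression is not a correct formula for φ.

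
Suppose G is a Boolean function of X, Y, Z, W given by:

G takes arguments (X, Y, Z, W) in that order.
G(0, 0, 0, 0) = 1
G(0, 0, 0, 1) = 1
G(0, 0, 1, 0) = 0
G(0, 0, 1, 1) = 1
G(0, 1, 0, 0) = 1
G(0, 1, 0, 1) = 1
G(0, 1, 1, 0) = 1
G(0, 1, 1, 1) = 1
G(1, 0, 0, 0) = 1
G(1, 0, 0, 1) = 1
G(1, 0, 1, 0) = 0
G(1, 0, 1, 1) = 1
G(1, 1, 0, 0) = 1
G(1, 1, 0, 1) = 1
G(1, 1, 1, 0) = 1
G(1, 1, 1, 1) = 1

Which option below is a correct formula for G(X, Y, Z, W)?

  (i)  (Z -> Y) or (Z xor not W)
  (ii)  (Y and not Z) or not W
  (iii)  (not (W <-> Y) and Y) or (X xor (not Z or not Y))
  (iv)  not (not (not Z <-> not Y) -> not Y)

(ii) disagrees with G on (0,0,0,1) (formula → 0, table → 1); rule it out.
(iii) disagrees with G on (0,0,1,0) (formula → 1, table → 0); rule it out.
(iv) disagrees with G on (0,0,0,0) (formula → 0, table → 1); rule it out.
(i) is the remaining candidate, and it agrees with G on all 16 inputs.

i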